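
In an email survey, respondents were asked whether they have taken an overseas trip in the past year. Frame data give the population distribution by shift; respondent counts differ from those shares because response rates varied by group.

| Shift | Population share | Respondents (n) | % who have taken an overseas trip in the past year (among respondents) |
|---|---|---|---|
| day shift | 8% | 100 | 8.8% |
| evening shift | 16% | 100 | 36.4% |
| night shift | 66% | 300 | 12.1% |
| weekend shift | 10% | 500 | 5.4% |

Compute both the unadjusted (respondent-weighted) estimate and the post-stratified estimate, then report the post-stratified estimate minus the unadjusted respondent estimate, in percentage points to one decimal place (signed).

Unadjusted (pooled respondent) estimate weights by respondent counts:
  (100/1000)×8.8 + (100/1000)×36.4 + (300/1000)×12.1 + (500/1000)×5.4 = 10.85%
Post-stratified estimate weights by population shares:
  0.08×8.8 + 0.16×36.4 + 0.66×12.1 + 0.1×5.4 = 15.054%
Difference = 15.054 − 10.85 = 4.204 pp.

+4.2 percentage points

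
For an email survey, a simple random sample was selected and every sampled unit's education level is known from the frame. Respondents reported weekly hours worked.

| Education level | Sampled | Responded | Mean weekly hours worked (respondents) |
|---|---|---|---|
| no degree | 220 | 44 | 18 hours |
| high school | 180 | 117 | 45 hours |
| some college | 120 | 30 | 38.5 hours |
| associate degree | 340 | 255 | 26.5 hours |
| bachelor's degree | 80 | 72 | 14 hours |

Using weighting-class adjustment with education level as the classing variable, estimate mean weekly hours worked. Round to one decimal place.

Response rates by class: no degree 44/220 = 20%, high school 117/180 = 65%, some college 30/120 = 25%, associate degree 255/340 = 75%, bachelor's degree 72/80 = 90%.
Weighting each respondent by the inverse class response rate inflates each class back to its sampled size, so the class weight is n_sampled:
  no degree: 220 × 18 = 3960
  high school: 180 × 45 = 8100
  some college: 120 × 38.5 = 4620
  associate degree: 340 × 26.5 = 9010
  bachelor's degree: 80 × 14 = 1120
Adjusted estimate = 26,810 / 940 = 28.5213 → 28.5.

28.5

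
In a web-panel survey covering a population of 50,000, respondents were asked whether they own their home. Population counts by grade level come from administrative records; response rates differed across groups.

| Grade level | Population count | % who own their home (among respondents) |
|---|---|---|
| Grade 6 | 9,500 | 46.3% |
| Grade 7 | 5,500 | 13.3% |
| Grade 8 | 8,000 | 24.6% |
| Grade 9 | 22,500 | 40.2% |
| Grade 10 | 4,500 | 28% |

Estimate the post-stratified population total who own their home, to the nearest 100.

Apply each group's respondent rate to its population count:
  Grade 6: 9,500 × 46.3% = 4398.5
  Grade 7: 5,500 × 13.3% = 731.5
  Grade 8: 8,000 × 24.6% = 1968
  Grade 9: 22,500 × 40.2% = 9045
  Grade 10: 4,500 × 28% = 1260
Estimated total = 17,403 → 17,400.

17,400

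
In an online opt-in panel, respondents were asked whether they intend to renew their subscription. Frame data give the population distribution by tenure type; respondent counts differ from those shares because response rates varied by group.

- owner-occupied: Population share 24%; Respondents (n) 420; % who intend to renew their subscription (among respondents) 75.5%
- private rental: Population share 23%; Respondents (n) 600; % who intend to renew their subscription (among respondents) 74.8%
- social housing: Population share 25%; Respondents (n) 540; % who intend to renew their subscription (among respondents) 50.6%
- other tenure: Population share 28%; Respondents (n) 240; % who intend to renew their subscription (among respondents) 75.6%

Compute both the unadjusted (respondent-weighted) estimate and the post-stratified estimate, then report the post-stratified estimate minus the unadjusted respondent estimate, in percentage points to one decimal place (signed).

+1.3 percentage points

Unadjusted (pooled respondent) estimate weights by respondent counts:
  (420/1800)×75.5 + (600/1800)×74.8 + (540/1800)×50.6 + (240/1800)×75.6 = 67.81%
Reweighting by population tenure type shares:
  0.24×75.5 + 0.23×74.8 + 0.25×50.6 + 0.28×75.6 = 69.142%
Difference = 69.142 − 67.81 = 1.332 pp.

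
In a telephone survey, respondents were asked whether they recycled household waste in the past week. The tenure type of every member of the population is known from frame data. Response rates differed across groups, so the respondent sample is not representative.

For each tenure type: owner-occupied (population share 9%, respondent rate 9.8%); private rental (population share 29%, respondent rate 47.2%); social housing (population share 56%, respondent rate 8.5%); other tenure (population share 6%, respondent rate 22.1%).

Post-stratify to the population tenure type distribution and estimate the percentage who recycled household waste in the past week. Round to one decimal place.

Weight each group's respondent value by its population share:
  owner-occupied: 0.09 × 9.8 = 0.882
  private rental: 0.29 × 47.2 = 13.688
  social housing: 0.56 × 8.5 = 4.76
  other tenure: 0.06 × 22.1 = 1.326
Post-stratified estimate = 20.656 → 20.7%.

20.7%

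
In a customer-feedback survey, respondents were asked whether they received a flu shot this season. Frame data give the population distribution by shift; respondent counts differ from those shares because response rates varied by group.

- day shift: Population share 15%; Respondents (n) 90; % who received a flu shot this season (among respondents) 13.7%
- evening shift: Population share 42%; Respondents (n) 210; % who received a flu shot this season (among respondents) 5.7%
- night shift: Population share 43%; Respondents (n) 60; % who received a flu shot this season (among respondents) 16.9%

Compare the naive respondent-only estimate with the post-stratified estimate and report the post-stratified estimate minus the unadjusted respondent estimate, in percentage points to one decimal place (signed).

Naive respondent-only estimate (weights = respondent counts):
  (90/360)×13.7 + (210/360)×5.7 + (60/360)×16.9 = 9.5667%
Post-stratified estimate weights by population shares:
  0.15×13.7 + 0.42×5.7 + 0.43×16.9 = 11.716%
Difference = 11.716 − 9.5667 = 2.1493 pp.

+2.1 percentage points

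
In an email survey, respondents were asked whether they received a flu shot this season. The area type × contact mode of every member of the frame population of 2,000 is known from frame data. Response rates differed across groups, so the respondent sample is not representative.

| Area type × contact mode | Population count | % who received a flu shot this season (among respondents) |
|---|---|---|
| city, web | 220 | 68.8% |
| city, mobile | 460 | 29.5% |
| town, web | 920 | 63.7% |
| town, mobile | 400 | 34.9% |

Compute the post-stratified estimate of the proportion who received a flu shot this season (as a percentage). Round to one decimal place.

Reweight to the known area type × contact mode distribution:
  city, web: (220/2,000) × 68.8 = 7.568
  city, mobile: (460/2,000) × 29.5 = 6.785
  town, web: (920/2,000) × 63.7 = 29.302
  town, mobile: (400/2,000) × 34.9 = 6.98
Post-stratified estimate = 50.635 → 50.6%.

50.6%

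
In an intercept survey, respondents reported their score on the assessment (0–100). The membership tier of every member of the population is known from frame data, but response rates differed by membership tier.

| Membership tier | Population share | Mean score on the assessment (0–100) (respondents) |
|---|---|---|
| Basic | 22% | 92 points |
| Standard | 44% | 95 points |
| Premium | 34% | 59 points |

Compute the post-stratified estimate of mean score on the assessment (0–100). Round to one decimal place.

Post-stratification weights by population share, not respondent share:
  Basic: 0.22 × 92 = 20.24
  Standard: 0.44 × 95 = 41.8
  Premium: 0.34 × 59 = 20.06
Post-stratified estimate = 82.1 → 82.1.

82.1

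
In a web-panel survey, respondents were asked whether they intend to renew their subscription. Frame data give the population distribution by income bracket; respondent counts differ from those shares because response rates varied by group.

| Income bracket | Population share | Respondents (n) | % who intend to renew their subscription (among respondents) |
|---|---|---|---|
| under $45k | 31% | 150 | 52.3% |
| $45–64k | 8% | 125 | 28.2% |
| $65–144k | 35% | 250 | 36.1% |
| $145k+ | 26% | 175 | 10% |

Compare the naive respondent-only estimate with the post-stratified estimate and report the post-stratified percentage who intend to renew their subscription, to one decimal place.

33.7%

Naive respondent-only estimate (weights = respondent counts):
  (150/700)×52.3 + (125/700)×28.2 + (250/700)×36.1 + (175/700)×10 = 31.6357%
Post-stratified estimate weights by population shares:
  0.31×52.3 + 0.08×28.2 + 0.35×36.1 + 0.26×10 = 33.704%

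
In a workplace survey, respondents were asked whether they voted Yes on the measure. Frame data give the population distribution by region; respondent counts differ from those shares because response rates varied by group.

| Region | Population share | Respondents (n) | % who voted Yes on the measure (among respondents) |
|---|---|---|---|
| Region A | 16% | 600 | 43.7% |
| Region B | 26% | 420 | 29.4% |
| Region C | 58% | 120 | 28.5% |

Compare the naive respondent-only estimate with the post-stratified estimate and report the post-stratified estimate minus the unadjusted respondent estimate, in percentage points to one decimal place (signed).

-5.7 percentage points

Naive respondent-only estimate (weights = respondent counts):
  (600/1140)×43.7 + (420/1140)×29.4 + (120/1140)×28.5 = 36.8316%
Reweighting by population region shares:
  0.16×43.7 + 0.26×29.4 + 0.58×28.5 = 31.166%
Difference = 31.166 − 36.8316 = -5.6656 pp.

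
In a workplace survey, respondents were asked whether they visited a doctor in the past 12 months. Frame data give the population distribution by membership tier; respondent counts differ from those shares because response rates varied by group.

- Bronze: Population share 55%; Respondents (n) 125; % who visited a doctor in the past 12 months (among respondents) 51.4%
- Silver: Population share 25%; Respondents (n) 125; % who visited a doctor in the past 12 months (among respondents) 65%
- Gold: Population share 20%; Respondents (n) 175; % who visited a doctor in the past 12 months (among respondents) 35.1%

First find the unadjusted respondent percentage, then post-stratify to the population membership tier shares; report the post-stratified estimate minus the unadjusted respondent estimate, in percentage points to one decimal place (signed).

Naive respondent-only estimate (weights = respondent counts):
  (125/425)×51.4 + (125/425)×65 + (175/425)×35.1 = 48.6882%
Reweighting by population membership tier shares:
  0.55×51.4 + 0.25×65 + 0.2×35.1 = 51.54%
Difference = 51.54 − 48.6882 = 2.8518 pp.

+2.9 percentage points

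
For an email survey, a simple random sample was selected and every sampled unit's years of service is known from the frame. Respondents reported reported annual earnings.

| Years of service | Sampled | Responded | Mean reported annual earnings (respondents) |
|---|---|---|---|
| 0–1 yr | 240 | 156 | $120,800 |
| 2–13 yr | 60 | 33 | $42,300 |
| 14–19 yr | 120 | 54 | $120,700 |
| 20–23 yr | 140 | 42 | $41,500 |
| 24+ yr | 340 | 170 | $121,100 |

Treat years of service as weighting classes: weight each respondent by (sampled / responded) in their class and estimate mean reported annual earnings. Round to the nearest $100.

$103,300

Response rates by class: 0–1 yr 156/240 = 65%, 2–13 yr 33/60 = 55%, 14–19 yr 54/120 = 45%, 20–23 yr 42/140 = 30%, 24+ yr 170/340 = 50%.
With weight = n_sampled/n_responded per class, the weighted class total is n_sampled:
  0–1 yr: 240 × 120,800 = 28,992,000
  2–13 yr: 60 × 42,300 = 2,538,000
  14–19 yr: 120 × 120,700 = 14,484,000
  20–23 yr: 140 × 41,500 = 5,810,000
  24+ yr: 340 × 121,100 = 41,174,000
Adjusted estimate = 92,998,000 / 900 = 103331 → $103,300.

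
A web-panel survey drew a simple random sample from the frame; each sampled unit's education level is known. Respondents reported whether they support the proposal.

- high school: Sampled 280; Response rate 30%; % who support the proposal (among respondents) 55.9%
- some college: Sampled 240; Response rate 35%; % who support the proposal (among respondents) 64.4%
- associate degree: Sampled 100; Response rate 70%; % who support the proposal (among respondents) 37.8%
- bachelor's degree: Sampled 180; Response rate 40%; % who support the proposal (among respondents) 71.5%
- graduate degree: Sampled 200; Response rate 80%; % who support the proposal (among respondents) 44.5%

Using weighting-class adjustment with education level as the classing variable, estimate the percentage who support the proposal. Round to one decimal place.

56.7%

Each respondent's weight = sampled/responded in their class; summing within a class gives n_sampled, so:
  high school: 280 × 55.9 = 15,652
  some college: 240 × 64.4 = 15456
  associate degree: 100 × 37.8 = 3780
  bachelor's degree: 180 × 71.5 = 12,870
  graduate degree: 200 × 44.5 = 8900
Adjusted estimate = 56,658 / 1,000 = 56.658 → 56.7%.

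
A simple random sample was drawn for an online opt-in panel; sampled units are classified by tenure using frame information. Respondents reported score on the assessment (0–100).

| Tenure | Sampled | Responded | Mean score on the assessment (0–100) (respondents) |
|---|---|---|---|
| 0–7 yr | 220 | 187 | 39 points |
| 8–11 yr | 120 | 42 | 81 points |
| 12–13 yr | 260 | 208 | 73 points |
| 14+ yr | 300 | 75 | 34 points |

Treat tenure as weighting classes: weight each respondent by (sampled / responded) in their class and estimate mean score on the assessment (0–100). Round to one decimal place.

52.8

Class response rates: 0–7 yr 187/220 = 85%, 8–11 yr 42/120 = 35%, 12–13 yr 208/260 = 80%, 14+ yr 75/300 = 25%.
With weight = n_sampled/n_responded per class, the weighted class total is n_sampled:
  0–7 yr: 220 × 39 = 8580
  8–11 yr: 120 × 81 = 9720
  12–13 yr: 260 × 73 = 18,980
  14+ yr: 300 × 34 = 10,200
Adjusted estimate = 47,480 / 900 = 52.7556 → 52.8.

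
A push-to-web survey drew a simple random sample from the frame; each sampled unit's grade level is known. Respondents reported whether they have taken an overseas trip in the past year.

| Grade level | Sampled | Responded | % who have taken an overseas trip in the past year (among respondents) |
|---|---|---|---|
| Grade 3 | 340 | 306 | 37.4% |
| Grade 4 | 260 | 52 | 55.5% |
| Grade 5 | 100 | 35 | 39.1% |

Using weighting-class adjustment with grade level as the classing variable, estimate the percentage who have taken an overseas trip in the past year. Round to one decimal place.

44.4%

Class response rates: Grade 3 306/340 = 90%, Grade 4 52/260 = 20%, Grade 5 35/100 = 35%.
Weighting each respondent by the inverse class response rate inflates each class back to its sampled size, so the class weight is n_sampled:
  Grade 3: 340 × 37.4 = 12,716
  Grade 4: 260 × 55.5 = 14,430
  Grade 5: 100 × 39.1 = 3910
Adjusted estimate = 31,056 / 700 = 44.3657 → 44.4%.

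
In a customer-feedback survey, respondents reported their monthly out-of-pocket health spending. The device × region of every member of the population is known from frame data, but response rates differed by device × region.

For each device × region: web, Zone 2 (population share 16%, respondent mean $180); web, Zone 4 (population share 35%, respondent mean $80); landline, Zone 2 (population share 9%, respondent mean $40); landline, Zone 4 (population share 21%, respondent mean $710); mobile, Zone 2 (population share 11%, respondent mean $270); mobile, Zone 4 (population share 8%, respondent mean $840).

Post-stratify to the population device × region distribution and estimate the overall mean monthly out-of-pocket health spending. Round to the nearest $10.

Post-stratification weights by population share, not respondent share:
  web, Zone 2: 0.16 × 180 = 28.8
  web, Zone 4: 0.35 × 80 = 28
  landline, Zone 2: 0.09 × 40 = 3.6
  landline, Zone 4: 0.21 × 710 = 149.1
  mobile, Zone 2: 0.11 × 270 = 29.7
  mobile, Zone 4: 0.08 × 840 = 67.2
Post-stratified estimate = 306.4 → $310.

$310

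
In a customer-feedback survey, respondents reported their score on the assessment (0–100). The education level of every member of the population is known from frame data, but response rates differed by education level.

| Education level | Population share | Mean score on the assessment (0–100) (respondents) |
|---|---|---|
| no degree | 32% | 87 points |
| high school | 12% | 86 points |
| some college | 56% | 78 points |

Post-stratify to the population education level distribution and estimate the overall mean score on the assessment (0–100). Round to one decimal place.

81.8

Reweight to the known education level distribution:
  no degree: 0.32 × 87 = 27.84
  high school: 0.12 × 86 = 10.32
  some college: 0.56 × 78 = 43.68
Post-stratified estimate = 81.84 → 81.8.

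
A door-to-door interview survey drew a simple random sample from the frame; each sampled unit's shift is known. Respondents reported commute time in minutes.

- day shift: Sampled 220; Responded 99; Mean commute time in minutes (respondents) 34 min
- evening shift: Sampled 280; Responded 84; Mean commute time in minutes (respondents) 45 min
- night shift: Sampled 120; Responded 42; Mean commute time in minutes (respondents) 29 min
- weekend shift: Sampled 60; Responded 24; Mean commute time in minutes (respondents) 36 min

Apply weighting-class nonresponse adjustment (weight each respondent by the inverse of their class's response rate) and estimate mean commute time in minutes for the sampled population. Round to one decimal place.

37.8

Class response rates: day shift 99/220 = 45%, evening shift 84/280 = 30%, night shift 42/120 = 35%, weekend shift 24/60 = 40%.
Inverse-response-rate weighting restores each class to its sampled count, so class totals weight by n_sampled:
  day shift: 220 × 34 = 7480
  evening shift: 280 × 45 = 12,600
  night shift: 120 × 29 = 3480
  weekend shift: 60 × 36 = 2160
Adjusted estimate = 25,720 / 680 = 37.8235 → 37.8.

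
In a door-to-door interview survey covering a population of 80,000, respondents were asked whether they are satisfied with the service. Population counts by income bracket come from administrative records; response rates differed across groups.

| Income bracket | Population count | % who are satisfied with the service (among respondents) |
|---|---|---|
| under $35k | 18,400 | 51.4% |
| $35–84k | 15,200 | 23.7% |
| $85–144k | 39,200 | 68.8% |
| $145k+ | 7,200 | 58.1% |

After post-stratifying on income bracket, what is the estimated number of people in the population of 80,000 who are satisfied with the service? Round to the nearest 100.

Apply each group's respondent rate to its population count:
  under $35k: 18,400 × 51.4% = 9457.6
  $35–84k: 15,200 × 23.7% = 3602.4
  $85–144k: 39,200 × 68.8% = 26969.6
  $145k+: 7,200 × 58.1% = 4183.2
Estimated total = 44212.8 → 44,200.

44,200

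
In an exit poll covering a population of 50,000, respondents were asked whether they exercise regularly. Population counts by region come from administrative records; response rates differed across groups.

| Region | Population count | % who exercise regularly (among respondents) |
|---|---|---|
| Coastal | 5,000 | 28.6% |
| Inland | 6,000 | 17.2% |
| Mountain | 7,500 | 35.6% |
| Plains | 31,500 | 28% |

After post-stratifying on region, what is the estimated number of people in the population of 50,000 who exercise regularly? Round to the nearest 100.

Estimated count per cell = population count × respondent percentage:
  Coastal: 5,000 × 28.6% = 1430
  Inland: 6,000 × 17.2% = 1032
  Mountain: 7,500 × 35.6% = 2670
  Plains: 31,500 × 28% = 8820
Estimated total = 13,952 → 14,000.

14,000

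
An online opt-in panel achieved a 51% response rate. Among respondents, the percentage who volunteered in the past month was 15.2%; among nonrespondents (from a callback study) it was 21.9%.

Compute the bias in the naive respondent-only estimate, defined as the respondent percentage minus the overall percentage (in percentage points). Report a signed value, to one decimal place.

Nonresponse fraction = 1 − 0.51 = 0.49.
Bias = (nonresponse fraction) × (respondent percentage − nonrespondent percentage)
     = 0.49 × (15.2 − 21.9) = 0.49 × -6.7 = -3.283.

-3.3 percentage points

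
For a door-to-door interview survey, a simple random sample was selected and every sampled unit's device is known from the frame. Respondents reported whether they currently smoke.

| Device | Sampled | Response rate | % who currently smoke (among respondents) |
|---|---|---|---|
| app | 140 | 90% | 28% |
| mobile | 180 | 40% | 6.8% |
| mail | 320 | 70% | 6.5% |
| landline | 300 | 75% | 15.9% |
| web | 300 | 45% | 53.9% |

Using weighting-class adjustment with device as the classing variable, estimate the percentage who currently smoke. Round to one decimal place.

22.7%

With weight = n_sampled/n_responded per class, the weighted class total is n_sampled:
  app: 140 × 28 = 3920
  mobile: 180 × 6.8 = 1224
  mail: 320 × 6.5 = 2080
  landline: 300 × 15.9 = 4770
  web: 300 × 53.9 = 16,170
Adjusted estimate = 28,164 / 1,240 = 22.7129 → 22.7%.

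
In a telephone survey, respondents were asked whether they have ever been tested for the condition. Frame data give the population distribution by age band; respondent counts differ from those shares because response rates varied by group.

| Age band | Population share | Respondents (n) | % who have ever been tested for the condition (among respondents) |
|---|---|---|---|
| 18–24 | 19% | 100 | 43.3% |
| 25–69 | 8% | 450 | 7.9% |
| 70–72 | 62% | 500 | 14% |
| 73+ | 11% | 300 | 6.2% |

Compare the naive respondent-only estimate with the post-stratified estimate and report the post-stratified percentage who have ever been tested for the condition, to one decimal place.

18.2%

Unadjusted (pooled respondent) estimate weights by respondent counts:
  (100/1350)×43.3 + (450/1350)×7.9 + (500/1350)×14 + (300/1350)×6.2 = 12.4037%
Reweighting by population age band shares:
  0.19×43.3 + 0.08×7.9 + 0.62×14 + 0.11×6.2 = 18.221%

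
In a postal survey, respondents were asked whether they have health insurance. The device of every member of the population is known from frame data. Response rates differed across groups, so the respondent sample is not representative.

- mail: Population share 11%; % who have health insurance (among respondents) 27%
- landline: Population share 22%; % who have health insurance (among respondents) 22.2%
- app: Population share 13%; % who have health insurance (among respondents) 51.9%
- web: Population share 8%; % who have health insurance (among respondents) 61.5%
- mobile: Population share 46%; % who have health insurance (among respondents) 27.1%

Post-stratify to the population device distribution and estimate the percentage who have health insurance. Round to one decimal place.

Each cell contributes population-share × respondent value:
  mail: 0.11 × 27 = 2.97
  landline: 0.22 × 22.2 = 4.884
  app: 0.13 × 51.9 = 6.747
  web: 0.08 × 61.5 = 4.92
  mobile: 0.46 × 27.1 = 12.466
Post-stratified estimate = 31.987 → 32.0%.

32.0%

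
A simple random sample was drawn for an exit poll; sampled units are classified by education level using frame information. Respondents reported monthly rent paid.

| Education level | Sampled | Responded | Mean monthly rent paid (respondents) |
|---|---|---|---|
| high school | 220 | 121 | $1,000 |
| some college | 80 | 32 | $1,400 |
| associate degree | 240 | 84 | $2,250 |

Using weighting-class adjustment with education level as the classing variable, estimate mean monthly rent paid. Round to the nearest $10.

Response rates by class: high school 121/220 = 55%, some college 32/80 = 40%, associate degree 84/240 = 35%.
Weighting each respondent by the inverse class response rate inflates each class back to its sampled size, so the class weight is n_sampled:
  high school: 220 × 1000 = 220,000
  some college: 80 × 1400 = 112,000
  associate degree: 240 × 2250 = 540,000
Adjusted estimate = 872,000 / 540 = 1614.81 → $1,610.

$1,610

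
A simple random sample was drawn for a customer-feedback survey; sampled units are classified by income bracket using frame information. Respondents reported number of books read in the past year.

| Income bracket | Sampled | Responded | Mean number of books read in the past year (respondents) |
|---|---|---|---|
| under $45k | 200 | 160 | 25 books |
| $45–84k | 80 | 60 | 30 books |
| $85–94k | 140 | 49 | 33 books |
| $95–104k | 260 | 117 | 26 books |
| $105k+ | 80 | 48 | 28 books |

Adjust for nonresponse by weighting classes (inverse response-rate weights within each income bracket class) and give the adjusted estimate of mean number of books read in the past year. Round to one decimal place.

27.7

Response rates by class: under $45k 160/200 = 80%, $45–84k 60/80 = 75%, $85–94k 49/140 = 35%, $95–104k 117/260 = 45%, $105k+ 48/80 = 60%.
Weighting each respondent by the inverse class response rate inflates each class back to its sampled size, so the class weight is n_sampled:
  under $45k: 200 × 25 = 5000
  $45–84k: 80 × 30 = 2400
  $85–94k: 140 × 33 = 4620
  $95–104k: 260 × 26 = 6760
  $105k+: 80 × 28 = 2240
Adjusted estimate = 21,020 / 760 = 27.6579 → 27.7.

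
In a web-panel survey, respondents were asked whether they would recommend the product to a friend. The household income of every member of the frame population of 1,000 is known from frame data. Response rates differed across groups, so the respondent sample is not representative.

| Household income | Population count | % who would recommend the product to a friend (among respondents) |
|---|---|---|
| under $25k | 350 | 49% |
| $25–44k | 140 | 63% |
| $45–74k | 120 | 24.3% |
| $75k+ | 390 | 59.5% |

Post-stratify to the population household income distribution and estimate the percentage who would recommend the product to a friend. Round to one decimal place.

52.1%

Weight each group's respondent value by its population share:
  under $25k: (350/1,000) × 49 = 17.15
  $25–44k: (140/1,000) × 63 = 8.82
  $45–74k: (120/1,000) × 24.3 = 2.916
  $75k+: (390/1,000) × 59.5 = 23.205
Post-stratified estimate = 52.091 → 52.1%.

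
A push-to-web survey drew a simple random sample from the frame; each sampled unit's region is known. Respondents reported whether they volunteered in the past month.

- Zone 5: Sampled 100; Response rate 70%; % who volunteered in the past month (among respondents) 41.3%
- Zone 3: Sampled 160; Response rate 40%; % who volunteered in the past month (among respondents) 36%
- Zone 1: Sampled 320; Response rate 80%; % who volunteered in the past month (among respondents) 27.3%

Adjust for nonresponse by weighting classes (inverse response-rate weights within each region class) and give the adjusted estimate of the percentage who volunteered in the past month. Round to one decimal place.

32.1%

Inverse-response-rate weighting restores each class to its sampled count, so class totals weight by n_sampled:
  Zone 5: 100 × 41.3 = 4130
  Zone 3: 160 × 36 = 5760
  Zone 1: 320 × 27.3 = 8736
Adjusted estimate = 18,626 / 580 = 32.1138 → 32.1%.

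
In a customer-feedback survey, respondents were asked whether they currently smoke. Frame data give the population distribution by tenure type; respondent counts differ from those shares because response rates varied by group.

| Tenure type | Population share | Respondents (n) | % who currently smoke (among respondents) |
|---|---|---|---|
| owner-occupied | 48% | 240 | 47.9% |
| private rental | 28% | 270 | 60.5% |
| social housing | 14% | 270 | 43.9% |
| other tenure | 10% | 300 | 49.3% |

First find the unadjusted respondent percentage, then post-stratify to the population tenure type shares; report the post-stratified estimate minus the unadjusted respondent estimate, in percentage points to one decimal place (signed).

+0.6 percentage points

Naive respondent-only estimate (weights = respondent counts):
  (240/1080)×47.9 + (270/1080)×60.5 + (270/1080)×43.9 + (300/1080)×49.3 = 50.4389%
Post-stratified estimate weights by population shares:
  0.48×47.9 + 0.28×60.5 + 0.14×43.9 + 0.1×49.3 = 51.008%
Difference = 51.008 − 50.4389 = 0.5691 pp.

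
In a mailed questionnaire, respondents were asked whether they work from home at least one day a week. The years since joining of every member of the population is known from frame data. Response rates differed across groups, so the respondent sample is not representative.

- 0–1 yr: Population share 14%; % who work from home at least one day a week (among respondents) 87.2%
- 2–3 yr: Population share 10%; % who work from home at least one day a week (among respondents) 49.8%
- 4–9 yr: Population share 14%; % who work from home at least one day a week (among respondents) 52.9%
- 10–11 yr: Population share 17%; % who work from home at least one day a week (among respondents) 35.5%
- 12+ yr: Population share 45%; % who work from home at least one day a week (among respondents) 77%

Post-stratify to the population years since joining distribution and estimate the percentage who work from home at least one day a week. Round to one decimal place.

65.3%

Each cell contributes population-share × respondent value:
  0–1 yr: 0.14 × 87.2 = 12.208
  2–3 yr: 0.1 × 49.8 = 4.98
  4–9 yr: 0.14 × 52.9 = 7.406
  10–11 yr: 0.17 × 35.5 = 6.035
  12+ yr: 0.45 × 77 = 34.65
Post-stratified estimate = 65.279 → 65.3%.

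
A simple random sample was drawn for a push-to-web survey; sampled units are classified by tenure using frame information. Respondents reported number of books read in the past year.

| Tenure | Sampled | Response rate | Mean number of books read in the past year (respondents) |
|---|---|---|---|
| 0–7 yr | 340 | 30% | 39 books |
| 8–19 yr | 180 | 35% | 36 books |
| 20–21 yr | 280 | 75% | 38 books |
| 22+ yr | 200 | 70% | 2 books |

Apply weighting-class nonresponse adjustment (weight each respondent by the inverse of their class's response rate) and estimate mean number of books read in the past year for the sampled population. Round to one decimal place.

With weight = n_sampled/n_responded per class, the weighted class total is n_sampled:
  0–7 yr: 340 × 39 = 13,260
  8–19 yr: 180 × 36 = 6480
  20–21 yr: 280 × 38 = 10,640
  22+ yr: 200 × 2 = 400
Adjusted estimate = 30,780 / 1,000 = 30.78 → 30.8.

30.8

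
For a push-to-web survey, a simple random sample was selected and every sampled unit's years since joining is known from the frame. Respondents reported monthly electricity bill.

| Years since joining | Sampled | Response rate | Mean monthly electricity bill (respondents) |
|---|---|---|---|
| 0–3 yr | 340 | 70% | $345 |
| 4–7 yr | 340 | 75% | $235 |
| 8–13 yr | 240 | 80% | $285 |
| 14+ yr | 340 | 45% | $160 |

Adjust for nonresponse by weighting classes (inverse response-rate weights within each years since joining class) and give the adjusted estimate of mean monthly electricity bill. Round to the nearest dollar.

Each respondent's weight = sampled/responded in their class; summing within a class gives n_sampled, so:
  0–3 yr: 340 × 345 = 117,300
  4–7 yr: 340 × 235 = 79,900
  8–13 yr: 240 × 285 = 68,400
  14+ yr: 340 × 160 = 54,400
Adjusted estimate = 320,000 / 1,260 = 253.968 → $254.

$254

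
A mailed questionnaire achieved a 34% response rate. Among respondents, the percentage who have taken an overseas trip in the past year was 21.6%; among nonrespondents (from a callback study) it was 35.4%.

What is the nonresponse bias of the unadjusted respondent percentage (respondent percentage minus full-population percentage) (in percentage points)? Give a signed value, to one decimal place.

-9.1 percentage points

Nonresponse fraction = 1 − 0.34 = 0.66.
Bias = (nonresponse fraction) × (respondent percentage − nonrespondent percentage)
     = 0.66 × (21.6 − 35.4) = 0.66 × -13.8 = -9.108.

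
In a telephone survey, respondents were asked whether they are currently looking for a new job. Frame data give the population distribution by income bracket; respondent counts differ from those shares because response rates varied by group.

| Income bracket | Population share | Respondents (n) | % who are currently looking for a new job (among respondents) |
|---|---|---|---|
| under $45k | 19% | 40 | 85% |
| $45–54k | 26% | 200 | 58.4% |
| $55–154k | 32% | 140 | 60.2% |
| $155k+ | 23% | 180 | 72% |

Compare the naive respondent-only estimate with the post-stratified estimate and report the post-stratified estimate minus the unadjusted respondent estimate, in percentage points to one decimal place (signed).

+2.0 percentage points

Without adjustment, the pooled respondent share is:
  (40/560)×85 + (200/560)×58.4 + (140/560)×60.2 + (180/560)×72 = 65.1214%
Reweighting by population income bracket shares:
  0.19×85 + 0.26×58.4 + 0.32×60.2 + 0.23×72 = 67.158%
Difference = 67.158 − 65.1214 = 2.0366 pp.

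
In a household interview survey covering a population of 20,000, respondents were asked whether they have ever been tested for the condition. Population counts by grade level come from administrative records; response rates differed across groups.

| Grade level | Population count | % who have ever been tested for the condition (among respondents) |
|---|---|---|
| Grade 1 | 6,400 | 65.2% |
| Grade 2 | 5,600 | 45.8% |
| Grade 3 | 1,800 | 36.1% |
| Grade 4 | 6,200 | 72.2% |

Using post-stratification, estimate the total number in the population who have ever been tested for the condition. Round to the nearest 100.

Apply each group's respondent rate to its population count:
  Grade 1: 6,400 × 65.2% = 4172.8
  Grade 2: 5,600 × 45.8% = 2564.8
  Grade 3: 1,800 × 36.1% = 649.8
  Grade 4: 6,200 × 72.2% = 4476.4
Estimated total = 11863.8 → 11,900.

11,900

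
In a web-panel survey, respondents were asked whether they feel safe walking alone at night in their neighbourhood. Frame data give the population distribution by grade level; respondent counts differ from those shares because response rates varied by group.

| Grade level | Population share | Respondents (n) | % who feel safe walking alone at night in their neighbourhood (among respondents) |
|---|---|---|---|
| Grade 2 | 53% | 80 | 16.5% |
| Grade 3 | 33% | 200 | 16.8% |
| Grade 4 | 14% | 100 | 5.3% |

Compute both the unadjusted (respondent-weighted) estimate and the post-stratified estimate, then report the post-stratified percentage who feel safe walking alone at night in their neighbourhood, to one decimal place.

Unadjusted (pooled respondent) estimate weights by respondent counts:
  (80/380)×16.5 + (200/380)×16.8 + (100/380)×5.3 = 13.7105%
Post-stratifying to population shares instead:
  0.53×16.5 + 0.33×16.8 + 0.14×5.3 = 15.031%

15.0%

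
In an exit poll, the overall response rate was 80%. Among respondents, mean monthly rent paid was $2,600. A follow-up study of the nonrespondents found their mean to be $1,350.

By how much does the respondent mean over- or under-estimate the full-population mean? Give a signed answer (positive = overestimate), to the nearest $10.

+$250

Nonresponse fraction = 1 − 0.8 = 0.2.
Bias = (nonresponse fraction) × (respondent mean − nonrespondent mean)
     = 0.2 × (2600 − 1350) = 0.2 × 1250 = 250.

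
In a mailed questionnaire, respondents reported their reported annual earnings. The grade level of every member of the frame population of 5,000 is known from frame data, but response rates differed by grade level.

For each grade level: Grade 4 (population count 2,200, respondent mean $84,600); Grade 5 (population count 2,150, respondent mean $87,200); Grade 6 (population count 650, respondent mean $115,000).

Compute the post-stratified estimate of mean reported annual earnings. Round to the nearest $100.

Reweight to the known grade level distribution:
  Grade 4: (2,200/5,000) × 84,600 = 37,224
  Grade 5: (2,150/5,000) × 87,200 = 37,496
  Grade 6: (650/5,000) × 115,000 = 14,950
Post-stratified estimate = 89,670 → $89,700.

$89,700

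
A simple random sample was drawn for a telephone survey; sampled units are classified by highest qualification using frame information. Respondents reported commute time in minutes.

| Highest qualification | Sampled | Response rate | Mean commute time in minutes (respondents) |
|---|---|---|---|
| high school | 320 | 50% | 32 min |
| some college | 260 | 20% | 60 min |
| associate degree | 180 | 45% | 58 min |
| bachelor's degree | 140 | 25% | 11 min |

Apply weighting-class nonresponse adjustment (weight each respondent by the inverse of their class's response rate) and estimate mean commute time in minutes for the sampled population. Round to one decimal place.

Each respondent's weight = sampled/responded in their class; summing within a class gives n_sampled, so:
  high school: 320 × 32 = 10,240
  some college: 260 × 60 = 15,600
  associate degree: 180 × 58 = 10,440
  bachelor's degree: 140 × 11 = 1540
Adjusted estimate = 37,820 / 900 = 42.0222 → 42.0.

42.0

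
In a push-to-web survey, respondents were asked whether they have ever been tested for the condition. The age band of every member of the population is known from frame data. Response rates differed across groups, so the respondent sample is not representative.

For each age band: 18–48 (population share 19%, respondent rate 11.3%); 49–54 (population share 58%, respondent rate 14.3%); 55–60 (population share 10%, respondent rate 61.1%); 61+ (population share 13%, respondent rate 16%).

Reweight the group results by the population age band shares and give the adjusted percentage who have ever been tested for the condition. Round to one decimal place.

18.6%

Reweight to the known age band distribution:
  18–48: 0.19 × 11.3 = 2.147
  49–54: 0.58 × 14.3 = 8.294
  55–60: 0.1 × 61.1 = 6.11
  61+: 0.13 × 16 = 2.08
Post-stratified estimate = 18.631 → 18.6%.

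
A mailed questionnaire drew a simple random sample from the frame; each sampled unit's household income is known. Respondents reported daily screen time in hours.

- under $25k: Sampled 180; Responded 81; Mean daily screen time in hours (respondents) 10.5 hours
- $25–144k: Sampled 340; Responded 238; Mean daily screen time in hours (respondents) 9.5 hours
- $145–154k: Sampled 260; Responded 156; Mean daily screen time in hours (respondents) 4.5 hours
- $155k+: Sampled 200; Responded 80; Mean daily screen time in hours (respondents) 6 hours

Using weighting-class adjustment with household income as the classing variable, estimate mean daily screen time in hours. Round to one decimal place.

7.6

Response rates by class: under $25k 81/180 = 45%, $25–144k 238/340 = 70%, $145–154k 156/260 = 60%, $155k+ 80/200 = 40%.
Each respondent's weight = sampled/responded in their class; summing within a class gives n_sampled, so:
  under $25k: 180 × 10.5 = 1890
  $25–144k: 340 × 9.5 = 3230
  $145–154k: 260 × 4.5 = 1170
  $155k+: 200 × 6 = 1200
Adjusted estimate = 7490 / 980 = 7.64286 → 7.6.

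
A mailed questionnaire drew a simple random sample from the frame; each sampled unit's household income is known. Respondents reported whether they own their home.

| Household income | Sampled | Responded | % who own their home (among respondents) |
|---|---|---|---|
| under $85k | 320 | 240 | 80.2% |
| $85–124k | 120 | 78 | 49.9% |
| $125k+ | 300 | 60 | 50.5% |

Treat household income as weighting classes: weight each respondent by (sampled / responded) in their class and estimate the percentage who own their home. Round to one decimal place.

Response rates by class: under $85k 240/320 = 75%, $85–124k 78/120 = 65%, $125k+ 60/300 = 20%.
Each respondent's weight = sampled/responded in their class; summing within a class gives n_sampled, so:
  under $85k: 320 × 80.2 = 25,664
  $85–124k: 120 × 49.9 = 5988
  $125k+: 300 × 50.5 = 15,150
Adjusted estimate = 46,802 / 740 = 63.2459 → 63.2%.

63.2%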